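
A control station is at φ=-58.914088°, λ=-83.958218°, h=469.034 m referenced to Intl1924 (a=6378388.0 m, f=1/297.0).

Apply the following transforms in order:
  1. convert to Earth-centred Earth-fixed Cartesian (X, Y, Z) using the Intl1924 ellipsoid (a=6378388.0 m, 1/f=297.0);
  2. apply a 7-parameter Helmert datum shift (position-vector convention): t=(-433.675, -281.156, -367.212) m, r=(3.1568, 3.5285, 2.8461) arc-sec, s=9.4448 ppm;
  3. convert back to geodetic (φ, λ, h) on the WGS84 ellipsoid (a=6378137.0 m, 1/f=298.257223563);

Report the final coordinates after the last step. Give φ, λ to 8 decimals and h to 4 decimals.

start: φ=-58.914088°, λ=-83.958218°, h=469.034 m
→ ECEF (a=6378388.000, f=1/297.0): X=347515.8542, Y=-3283358.4912, Z=-5439518.5947
→ Helmert 7p (PV): X=347037.7137, Y=-3283582.6123, Z=-5439993.3777
→ geod (Bowring, a=6378137.000): φ=-58.91423529°, λ=-83.96687819°, h=1148.7960 m

φ=-58.91423529°, λ=-83.96687819°, h=1148.7960 m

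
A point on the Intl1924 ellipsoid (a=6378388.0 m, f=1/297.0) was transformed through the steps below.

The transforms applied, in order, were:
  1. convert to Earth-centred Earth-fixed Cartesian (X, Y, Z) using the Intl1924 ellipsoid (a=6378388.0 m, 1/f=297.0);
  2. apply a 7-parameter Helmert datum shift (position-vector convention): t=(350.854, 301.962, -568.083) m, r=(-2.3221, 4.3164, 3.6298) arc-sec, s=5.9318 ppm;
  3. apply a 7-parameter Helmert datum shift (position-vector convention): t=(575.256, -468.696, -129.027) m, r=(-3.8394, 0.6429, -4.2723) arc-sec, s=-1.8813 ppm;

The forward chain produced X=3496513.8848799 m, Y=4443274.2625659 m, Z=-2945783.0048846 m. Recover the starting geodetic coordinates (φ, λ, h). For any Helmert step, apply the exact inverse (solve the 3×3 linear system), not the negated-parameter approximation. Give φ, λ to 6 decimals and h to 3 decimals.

start: X=3496513.8849, Y=4443274.2626, Z=-2945783.0049 m
→ Helmert⁻¹: X=3495862.3420, Y=4443878.5559, Z=-2945565.9053
→ Helmert⁻¹: X=3495630.5751, Y=4443521.8731, Z=-2944857.1775
→ geod (Bowring, a=6378388.000): φ=-27.67240200°, λ=51.80857200°, h=890.1820 m

φ=-27.672402°, λ=51.808572°, h=890.182 m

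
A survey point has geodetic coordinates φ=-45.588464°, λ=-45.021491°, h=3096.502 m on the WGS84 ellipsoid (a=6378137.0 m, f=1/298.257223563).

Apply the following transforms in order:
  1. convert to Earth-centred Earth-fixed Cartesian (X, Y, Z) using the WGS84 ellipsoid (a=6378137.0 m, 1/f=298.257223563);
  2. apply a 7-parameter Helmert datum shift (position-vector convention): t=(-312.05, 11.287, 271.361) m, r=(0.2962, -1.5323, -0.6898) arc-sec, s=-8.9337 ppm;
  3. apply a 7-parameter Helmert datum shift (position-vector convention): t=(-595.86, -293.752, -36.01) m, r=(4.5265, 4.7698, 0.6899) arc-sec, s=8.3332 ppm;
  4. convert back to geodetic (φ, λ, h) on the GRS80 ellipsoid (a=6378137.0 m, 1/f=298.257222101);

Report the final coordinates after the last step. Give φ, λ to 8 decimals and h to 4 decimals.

φ=-45.59140471°, λ=-45.03196053°, h=2615.9348 m

start: φ=-45.588464°, λ=-45.021491°, h=3096.502 m
→ ECEF (a=6378137.000, f=1/298.257223563): X=3161897.1842, Y=-3164270.0582, Z=-4535567.1308
→ Helmert 7p (PV): X=3161579.9982, Y=-3164234.5635, Z=-4535236.3054
→ Helmert 7p (PV): X=3160916.1913, Y=-3164444.5820, Z=-4535452.6594
→ geod (Bowring, a=6378137.000): φ=-45.59140471°, λ=-45.03196053°, h=2615.9348 m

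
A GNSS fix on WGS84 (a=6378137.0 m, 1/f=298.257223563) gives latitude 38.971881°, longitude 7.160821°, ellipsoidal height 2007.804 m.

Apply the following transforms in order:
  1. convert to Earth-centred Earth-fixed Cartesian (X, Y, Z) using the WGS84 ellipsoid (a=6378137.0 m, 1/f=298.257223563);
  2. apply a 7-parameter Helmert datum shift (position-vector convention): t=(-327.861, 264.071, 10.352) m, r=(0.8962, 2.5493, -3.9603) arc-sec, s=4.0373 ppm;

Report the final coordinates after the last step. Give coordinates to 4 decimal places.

X=4927864.8904 m, Y=619296.5492 m, Z=3991121.6065 m

start: φ=38.971881°, λ=7.160821°, h=2007.804 m
→ ECEF (a=6378137.000, f=1/298.257223563): X=4928111.6392, Y=619141.9403, Z=3991153.3595
→ Helmert 7p (PV): X=4927864.8904, Y=619296.5492, Z=3991121.6065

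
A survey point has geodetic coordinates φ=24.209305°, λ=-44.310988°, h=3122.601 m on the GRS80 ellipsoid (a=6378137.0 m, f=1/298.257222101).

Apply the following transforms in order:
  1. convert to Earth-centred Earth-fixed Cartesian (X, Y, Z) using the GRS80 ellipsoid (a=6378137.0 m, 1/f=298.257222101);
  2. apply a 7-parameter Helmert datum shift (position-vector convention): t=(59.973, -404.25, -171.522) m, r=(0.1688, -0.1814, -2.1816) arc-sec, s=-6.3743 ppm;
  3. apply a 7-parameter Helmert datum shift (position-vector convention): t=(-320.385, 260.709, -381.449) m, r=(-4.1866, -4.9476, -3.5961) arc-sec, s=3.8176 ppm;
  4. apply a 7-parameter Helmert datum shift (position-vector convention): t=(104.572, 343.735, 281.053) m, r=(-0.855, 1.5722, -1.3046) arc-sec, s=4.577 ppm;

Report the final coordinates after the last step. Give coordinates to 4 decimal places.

X=4166601.0870 m, Y=-4067789.7152 m, Z=2600626.2697 m

start: φ=24.209305°, λ=-44.310988°, h=3122.601 m
→ ECEF (a=6378137.000, f=1/298.257222101): X=4166933.0397, Y=-4067900.0500, Z=2600724.9687
→ Helmert 7p (PV): X=4166921.1395, Y=-4068324.5705, Z=2600537.2044
→ Helmert 7p (PV): X=4166483.3548, Y=-4068099.2568, Z=2600348.2100
→ Helmert 7p (PV): X=4166601.0870, Y=-4067789.7152, Z=2600626.2697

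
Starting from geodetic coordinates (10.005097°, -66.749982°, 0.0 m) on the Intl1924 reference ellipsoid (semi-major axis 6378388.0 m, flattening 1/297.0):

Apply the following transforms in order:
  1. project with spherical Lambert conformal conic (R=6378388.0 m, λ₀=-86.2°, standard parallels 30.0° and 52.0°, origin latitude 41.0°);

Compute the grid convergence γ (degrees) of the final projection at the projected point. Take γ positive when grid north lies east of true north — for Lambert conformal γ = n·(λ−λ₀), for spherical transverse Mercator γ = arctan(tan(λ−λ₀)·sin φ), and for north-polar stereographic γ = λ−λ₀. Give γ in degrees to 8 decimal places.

12.84048562

start: φ=10.005097°, λ=-66.749982°, h=0.000 m
→ into lcc (λ₀=-86.2°): φ=10.00509700°, λ−λ₀=19.45001800°
convergence γ = 12.84048562°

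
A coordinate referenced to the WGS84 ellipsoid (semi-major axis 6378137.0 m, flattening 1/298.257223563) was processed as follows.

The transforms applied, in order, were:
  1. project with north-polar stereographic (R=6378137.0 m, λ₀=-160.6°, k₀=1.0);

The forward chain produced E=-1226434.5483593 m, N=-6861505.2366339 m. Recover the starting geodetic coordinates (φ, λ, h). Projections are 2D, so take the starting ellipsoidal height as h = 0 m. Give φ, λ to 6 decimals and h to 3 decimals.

φ=32.694075°, λ=-170.734105°, h=0.000 m

start: E=-1226434.5484, N=-6861505.2366 m
→ stereo⁻¹: φ=32.69407500°, λ=-170.73410500°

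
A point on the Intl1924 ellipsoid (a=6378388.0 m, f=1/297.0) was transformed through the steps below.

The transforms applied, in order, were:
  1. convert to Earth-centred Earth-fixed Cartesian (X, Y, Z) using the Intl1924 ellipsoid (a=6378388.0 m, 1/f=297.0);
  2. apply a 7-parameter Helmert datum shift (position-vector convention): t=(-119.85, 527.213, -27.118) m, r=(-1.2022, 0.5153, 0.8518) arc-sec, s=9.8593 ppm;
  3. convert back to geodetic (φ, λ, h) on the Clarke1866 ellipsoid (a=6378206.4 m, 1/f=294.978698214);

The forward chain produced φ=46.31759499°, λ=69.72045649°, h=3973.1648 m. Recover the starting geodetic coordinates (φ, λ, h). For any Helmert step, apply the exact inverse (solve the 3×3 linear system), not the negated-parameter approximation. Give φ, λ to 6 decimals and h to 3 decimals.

φ=46.319757°, λ=69.716409°, h=3359.131 m

start: φ=46.317595°, λ=69.720456°, h=3973.165 m
→ ECEF (a=6378206.400, f=1/294.978698214): X=1530497.5809, Y=4142016.8342, Z=4592369.4169
→ Helmert⁻¹: X=1530607.9699, Y=4141415.7022, Z=4592379.2193
→ geod (Bowring, a=6378388.000): φ=46.31975700°, λ=69.71640900°, h=3359.1310 m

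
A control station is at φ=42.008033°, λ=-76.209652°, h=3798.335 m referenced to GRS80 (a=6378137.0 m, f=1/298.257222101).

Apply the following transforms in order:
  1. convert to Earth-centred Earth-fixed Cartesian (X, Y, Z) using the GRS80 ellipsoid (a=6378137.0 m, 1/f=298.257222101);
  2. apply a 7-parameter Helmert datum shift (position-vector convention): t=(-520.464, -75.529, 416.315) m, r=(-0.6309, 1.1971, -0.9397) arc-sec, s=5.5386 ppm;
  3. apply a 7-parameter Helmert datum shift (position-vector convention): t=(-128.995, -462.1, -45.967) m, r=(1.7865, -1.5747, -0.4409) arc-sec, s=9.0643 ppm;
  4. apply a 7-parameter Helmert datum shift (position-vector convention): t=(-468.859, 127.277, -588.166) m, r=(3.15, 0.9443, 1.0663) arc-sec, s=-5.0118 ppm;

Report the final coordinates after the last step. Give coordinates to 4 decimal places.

start: φ=42.008033°, λ=-76.209652°, h=3798.335 m
→ ECEF (a=6378137.000, f=1/298.257222101): X=1132071.9076, Y=-4612325.2408, Z=4248808.8448
→ Helmert 7p (PV): X=1131561.3597, Y=-4612418.4773, Z=4249256.2297
→ Helmert 7p (PV): X=1131400.3215, Y=-4612961.6084, Z=4249217.4686
→ Helmert 7p (PV): X=1130969.0923, Y=-4612870.2555, Z=4248532.3797

X=1130969.0923 m, Y=-4612870.2555 m, Z=4248532.3797 m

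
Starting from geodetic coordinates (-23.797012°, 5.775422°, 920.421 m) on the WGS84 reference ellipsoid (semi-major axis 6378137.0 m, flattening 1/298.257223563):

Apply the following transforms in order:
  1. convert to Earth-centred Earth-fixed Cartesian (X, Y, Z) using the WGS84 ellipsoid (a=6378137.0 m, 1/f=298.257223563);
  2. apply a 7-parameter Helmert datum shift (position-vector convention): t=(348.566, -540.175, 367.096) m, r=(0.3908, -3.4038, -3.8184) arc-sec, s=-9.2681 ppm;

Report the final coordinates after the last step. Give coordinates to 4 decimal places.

start: φ=-23.797012°, λ=5.775422°, h=920.421 m
→ ECEF (a=6378137.000, f=1/298.257223563): X=5810253.8891, Y=587666.0540, Z=-2558100.0582
→ Helmert 7p (PV): X=5810601.6975, Y=587017.7200, Z=-2557612.2596

X=5810601.6975 m, Y=587017.7200 m, Z=-2557612.2596 m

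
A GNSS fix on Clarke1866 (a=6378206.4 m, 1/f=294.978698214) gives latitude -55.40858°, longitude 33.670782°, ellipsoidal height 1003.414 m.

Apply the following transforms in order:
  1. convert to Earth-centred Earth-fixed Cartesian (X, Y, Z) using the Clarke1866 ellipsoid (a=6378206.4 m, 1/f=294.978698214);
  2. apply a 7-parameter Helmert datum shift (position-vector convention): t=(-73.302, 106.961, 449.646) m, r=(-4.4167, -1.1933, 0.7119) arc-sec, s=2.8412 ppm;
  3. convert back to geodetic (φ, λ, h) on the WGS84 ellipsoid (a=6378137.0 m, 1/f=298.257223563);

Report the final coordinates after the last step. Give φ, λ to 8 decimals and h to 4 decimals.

φ=-55.40470304°, λ=33.67129107°, h=558.8720 m

start: φ=-55.408580°, λ=33.670782°, h=1003.414 m
→ ECEF (a=6378206.400, f=1/294.978698214): X=3020971.6284, Y=2012512.6364, Z=-5227964.3809
→ Helmert 7p (PV): X=3020930.2089, Y=2012523.7964, Z=-5227555.2050
→ geod (Bowring, a=6378137.000): φ=-55.40470304°, λ=33.67129107°, h=558.8720 m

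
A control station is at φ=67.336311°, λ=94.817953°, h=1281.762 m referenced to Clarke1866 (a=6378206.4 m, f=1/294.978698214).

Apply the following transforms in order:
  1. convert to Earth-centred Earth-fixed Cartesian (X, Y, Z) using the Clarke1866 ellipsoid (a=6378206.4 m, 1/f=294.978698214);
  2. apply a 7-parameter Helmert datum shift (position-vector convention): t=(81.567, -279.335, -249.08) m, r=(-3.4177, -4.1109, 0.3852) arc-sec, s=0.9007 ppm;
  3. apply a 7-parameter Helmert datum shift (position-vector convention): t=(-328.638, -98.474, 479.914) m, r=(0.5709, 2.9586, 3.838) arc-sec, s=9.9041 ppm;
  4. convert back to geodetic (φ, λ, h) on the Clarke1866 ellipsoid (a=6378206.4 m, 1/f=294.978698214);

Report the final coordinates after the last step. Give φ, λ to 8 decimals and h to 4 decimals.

start: φ=67.336311°, λ=94.817953°, h=1281.762 m
→ ECEF (a=6378206.400, f=1/294.978698214): X=-207057.8951, Y=2456555.3055, Z=5863961.6381
→ Helmert 7p (PV): X=-207097.9723, Y=2456374.9593, Z=5863673.0092
→ Helmert 7p (PV): X=-207390.2604, Y=2456280.7303, Z=5864220.7670
→ geod (Bowring, a=6378206.400): φ=67.33923819°, λ=94.82618708°, h=1426.2303 m

φ=67.33923819°, λ=94.82618708°, h=1426.2303 m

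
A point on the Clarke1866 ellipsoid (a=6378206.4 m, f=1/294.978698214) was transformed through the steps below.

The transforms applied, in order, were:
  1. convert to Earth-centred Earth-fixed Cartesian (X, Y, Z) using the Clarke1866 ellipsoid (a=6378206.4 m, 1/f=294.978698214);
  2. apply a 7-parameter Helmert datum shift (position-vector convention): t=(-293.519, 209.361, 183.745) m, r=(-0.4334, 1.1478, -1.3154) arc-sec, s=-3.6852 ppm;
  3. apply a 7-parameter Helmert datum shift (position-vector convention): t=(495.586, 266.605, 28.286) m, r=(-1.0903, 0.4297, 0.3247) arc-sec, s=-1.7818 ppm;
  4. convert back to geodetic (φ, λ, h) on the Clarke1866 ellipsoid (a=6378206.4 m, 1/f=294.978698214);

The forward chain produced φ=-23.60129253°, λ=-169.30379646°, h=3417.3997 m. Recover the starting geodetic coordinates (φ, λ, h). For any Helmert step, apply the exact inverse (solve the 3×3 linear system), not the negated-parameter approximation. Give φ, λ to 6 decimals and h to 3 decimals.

φ=-23.602520°, λ=-169.299454°, h=3800.216 m

start: φ=-23.601293°, λ=-169.303796°, h=3417.400 m
→ ECEF (a=6378206.400, f=1/294.978698214): X=-5749337.3396, Y=-1085954.0169, Z=-2539101.1943
→ Helmert⁻¹: X=-5749839.5908, Y=-1086200.0842, Z=-2539151.7244
→ Helmert⁻¹: X=-5749546.2008, Y=-1086444.7794, Z=-2539379.1047
→ geod (Bowring, a=6378206.400): φ=-23.60252000°, λ=-169.29945400°, h=3800.2160 m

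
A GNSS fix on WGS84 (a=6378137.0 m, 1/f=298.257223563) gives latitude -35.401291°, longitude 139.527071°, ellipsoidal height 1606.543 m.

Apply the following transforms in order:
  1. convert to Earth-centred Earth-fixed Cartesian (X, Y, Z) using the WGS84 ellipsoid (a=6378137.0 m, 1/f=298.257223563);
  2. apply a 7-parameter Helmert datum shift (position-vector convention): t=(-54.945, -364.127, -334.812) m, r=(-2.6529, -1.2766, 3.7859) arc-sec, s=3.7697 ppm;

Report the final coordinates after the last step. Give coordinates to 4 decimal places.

start: φ=-35.401291°, λ=139.527071°, h=1606.543 m
→ ECEF (a=6378137.000, f=1/298.257223563): X=-3960325.7759, Y=3379202.9613, Z=-3675177.2661
→ Helmert 7p (PV): X=-3960434.9279, Y=3378731.6136, Z=-3675593.9057

X=-3960434.9279 m, Y=3378731.6136 m, Z=-3675593.9057 m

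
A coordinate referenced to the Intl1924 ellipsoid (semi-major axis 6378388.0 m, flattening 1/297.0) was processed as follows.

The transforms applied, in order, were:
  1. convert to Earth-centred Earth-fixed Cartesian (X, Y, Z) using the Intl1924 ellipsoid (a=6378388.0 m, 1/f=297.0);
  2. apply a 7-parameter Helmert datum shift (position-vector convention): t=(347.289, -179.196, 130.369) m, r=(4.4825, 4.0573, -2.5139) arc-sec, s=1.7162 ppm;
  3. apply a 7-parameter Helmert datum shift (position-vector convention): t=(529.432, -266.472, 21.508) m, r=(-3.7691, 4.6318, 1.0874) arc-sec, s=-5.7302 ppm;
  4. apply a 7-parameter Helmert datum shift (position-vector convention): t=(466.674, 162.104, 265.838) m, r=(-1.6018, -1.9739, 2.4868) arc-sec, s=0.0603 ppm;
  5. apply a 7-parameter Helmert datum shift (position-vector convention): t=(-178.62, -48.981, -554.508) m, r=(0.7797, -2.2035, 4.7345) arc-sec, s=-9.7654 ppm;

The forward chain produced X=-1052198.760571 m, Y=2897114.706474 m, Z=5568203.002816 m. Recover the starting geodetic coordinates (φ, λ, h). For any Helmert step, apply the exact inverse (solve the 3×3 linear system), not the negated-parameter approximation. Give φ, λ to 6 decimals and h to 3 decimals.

start: X=-1052198.7606, Y=2897114.7065, Z=5568203.0028 m
→ Helmert⁻¹: X=-1051904.4214, Y=2897237.1752, Z=5568812.1780
→ Helmert⁻¹: X=-1052282.8144, Y=2897044.3391, Z=5568578.5720
→ Helmert⁻¹: X=-1052928.0521, Y=2897231.2082, Z=5568618.2705
→ Helmert⁻¹: X=-1053418.3798, Y=2897513.6040, Z=5568394.6556
→ geod (Bowring, a=6378388.000): φ=61.19134800°, λ=109.97921300°, h=2995.5600 m

φ=61.191348°, λ=109.979213°, h=2995.560 m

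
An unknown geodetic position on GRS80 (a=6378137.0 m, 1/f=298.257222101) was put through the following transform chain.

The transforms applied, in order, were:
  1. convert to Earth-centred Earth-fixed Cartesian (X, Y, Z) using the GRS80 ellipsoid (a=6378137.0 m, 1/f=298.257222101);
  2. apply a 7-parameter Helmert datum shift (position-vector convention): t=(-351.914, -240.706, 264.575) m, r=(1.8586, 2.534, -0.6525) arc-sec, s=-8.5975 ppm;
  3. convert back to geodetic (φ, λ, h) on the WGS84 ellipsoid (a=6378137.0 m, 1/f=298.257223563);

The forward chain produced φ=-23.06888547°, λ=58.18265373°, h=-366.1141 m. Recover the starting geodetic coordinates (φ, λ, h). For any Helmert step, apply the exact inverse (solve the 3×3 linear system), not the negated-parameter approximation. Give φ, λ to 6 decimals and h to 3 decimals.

start: φ=-23.068885°, λ=58.182654°, h=-366.114 m
→ ECEF (a=6378137.000, f=1/298.257223563): X=3095155.5596, Y=4988601.9624, Z=-2483596.3218
→ Helmert⁻¹: X=3095548.8206, Y=4988872.9711, Z=-2483889.1760
→ geod (Bowring, a=6378137.000): φ=-23.06977000°, λ=58.18078700°, h=151.2640 m

φ=-23.069770°, λ=58.180787°, h=151.264 m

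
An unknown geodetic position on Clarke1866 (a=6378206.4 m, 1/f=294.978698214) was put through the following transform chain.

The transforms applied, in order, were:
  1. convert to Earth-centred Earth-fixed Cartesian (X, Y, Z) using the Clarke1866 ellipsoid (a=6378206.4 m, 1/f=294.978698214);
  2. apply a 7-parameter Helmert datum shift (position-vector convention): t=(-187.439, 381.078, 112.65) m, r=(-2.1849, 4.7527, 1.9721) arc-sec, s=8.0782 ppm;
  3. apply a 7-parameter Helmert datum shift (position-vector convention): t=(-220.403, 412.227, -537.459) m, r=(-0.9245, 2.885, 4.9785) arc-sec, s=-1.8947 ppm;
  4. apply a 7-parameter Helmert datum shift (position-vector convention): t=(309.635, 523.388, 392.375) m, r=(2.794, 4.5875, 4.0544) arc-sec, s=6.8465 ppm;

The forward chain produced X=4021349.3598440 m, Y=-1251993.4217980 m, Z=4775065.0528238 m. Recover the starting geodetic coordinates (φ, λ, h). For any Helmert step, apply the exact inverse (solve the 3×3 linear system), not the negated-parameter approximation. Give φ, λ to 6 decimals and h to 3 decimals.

start: X=4021349.3598, Y=-1251993.4218, Z=4775065.0528 m
→ Helmert⁻¹: X=4020881.3807, Y=-1252522.5928, Z=4774746.3823
→ Helmert⁻¹: X=4021012.3661, Y=-1253055.6503, Z=4775343.5141
→ Helmert⁻¹: X=4021045.3058, Y=-1253515.6311, Z=4775271.6629
→ geod (Bowring, a=6378206.400): φ=48.77987700°, λ=-17.31428000°, h=1346.2720 m

φ=48.779877°, λ=-17.314280°, h=1346.272 m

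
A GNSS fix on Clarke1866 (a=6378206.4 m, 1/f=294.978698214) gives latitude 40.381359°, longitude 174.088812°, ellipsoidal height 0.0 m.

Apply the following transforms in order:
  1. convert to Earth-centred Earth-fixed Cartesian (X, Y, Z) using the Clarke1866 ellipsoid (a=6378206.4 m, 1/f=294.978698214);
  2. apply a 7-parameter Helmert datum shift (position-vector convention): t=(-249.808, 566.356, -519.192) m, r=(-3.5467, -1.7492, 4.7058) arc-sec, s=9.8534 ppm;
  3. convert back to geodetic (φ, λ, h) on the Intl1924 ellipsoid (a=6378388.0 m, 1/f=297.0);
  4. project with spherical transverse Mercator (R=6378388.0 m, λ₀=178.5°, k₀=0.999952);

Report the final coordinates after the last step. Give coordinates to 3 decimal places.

E=-374646.792 m, N=4503751.900 m

start: φ=40.381359°, λ=174.088812°, h=0.000 m
→ ECEF (a=6378206.400, f=1/294.978698214): X=-4839638.4648, Y=501083.1195, Z=4110134.8561
→ Helmert 7p (PV): X=-4839982.2475, Y=501614.6725, Z=4109606.5044
→ geod (Bowring, a=6378388.000): φ=40.37411781°, λ=174.08300317°, h=-283.0403 m
→ tm (R=6378388.0, λ₀=178.5°): E=-374646.7916, N=4503751.9001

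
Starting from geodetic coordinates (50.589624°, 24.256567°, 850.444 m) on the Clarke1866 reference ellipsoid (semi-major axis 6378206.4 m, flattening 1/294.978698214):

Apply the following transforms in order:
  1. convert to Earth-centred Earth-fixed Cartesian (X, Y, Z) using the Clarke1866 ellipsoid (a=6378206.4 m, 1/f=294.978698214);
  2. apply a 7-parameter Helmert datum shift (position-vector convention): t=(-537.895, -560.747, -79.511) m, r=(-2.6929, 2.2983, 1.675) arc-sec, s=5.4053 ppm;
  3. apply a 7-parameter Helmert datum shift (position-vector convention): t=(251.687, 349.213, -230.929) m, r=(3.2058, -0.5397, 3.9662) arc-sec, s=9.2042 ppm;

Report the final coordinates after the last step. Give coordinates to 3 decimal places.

X=3699576.453 m, Y=1667055.886 m, Z=4904874.721 m

start: φ=50.589624°, λ=24.256567°, h=850.444 m
→ ECEF (a=6378206.400, f=1/294.978698214): X=3699812.3784, Y=1667154.0844, Z=4905140.9080
→ Helmert 7p (PV): X=3699335.5993, Y=1666696.4334, Z=4905024.9198
→ Helmert 7p (PV): X=3699576.4527, Y=1667055.8857, Z=4904874.7214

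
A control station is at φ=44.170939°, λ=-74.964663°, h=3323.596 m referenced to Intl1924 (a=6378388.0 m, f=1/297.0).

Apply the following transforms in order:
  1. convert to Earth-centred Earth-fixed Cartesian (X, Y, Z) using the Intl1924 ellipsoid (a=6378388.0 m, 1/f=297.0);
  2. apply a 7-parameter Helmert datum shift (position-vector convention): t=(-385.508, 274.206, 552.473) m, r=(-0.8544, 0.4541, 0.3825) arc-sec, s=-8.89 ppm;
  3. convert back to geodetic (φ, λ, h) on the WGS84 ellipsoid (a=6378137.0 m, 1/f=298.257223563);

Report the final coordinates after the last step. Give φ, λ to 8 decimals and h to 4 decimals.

φ=44.17616657°, λ=-74.96814385°, h=3597.0636 m

start: φ=44.170939°, λ=-74.964663°, h=3323.596 m
→ ECEF (a=6378388.000, f=1/297.0): X=1189379.6008, Y=-4427899.7174, Z=4424129.2592
→ Helmert 7p (PV): X=1189001.4701, Y=-4427565.6161, Z=4424658.1245
→ geod (Bowring, a=6378137.000): φ=44.17616657°, λ=-74.96814385°, h=3597.0636 m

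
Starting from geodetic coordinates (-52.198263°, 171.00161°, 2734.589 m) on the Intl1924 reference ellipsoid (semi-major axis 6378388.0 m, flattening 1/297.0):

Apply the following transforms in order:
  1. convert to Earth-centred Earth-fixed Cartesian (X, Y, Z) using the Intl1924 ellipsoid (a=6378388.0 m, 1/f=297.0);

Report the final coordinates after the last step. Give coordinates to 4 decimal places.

X=-3871180.7465 m, Y=613023.2882 m, Z=-5018614.8048 m

start: φ=-52.198263°, λ=171.001610°, h=2734.589 m
→ ECEF (a=6378388.000, f=1/297.0): X=-3871180.7465, Y=613023.2882, Z=-5018614.8048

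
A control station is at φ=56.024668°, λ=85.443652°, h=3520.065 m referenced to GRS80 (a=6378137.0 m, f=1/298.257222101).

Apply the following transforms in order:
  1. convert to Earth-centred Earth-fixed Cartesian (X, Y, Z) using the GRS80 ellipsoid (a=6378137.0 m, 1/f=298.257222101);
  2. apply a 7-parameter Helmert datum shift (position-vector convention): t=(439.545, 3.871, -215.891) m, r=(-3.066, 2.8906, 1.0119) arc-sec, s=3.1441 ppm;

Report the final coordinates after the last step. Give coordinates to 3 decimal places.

start: φ=56.024668°, λ=85.443652°, h=3520.065 m
→ ECEF (a=6378137.000, f=1/298.257222101): X=283958.9989, Y=3563235.6355, Z=5268896.7304
→ Helmert 7p (PV): X=284455.7947, Y=3563330.4219, Z=5268640.4605

X=284455.795 m, Y=3563330.422 m, Z=5268640.460 m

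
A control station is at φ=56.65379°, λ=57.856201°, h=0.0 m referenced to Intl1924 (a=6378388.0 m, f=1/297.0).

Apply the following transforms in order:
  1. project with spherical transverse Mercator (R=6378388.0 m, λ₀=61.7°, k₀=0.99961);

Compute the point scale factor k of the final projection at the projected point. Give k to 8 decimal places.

start: φ=56.653790°, λ=57.856201°, h=0.000 m
→ into tm (λ₀=61.7°): φ=56.65379000°, λ−λ₀=-3.84379900°
scale k = 1.00028938

1.00028938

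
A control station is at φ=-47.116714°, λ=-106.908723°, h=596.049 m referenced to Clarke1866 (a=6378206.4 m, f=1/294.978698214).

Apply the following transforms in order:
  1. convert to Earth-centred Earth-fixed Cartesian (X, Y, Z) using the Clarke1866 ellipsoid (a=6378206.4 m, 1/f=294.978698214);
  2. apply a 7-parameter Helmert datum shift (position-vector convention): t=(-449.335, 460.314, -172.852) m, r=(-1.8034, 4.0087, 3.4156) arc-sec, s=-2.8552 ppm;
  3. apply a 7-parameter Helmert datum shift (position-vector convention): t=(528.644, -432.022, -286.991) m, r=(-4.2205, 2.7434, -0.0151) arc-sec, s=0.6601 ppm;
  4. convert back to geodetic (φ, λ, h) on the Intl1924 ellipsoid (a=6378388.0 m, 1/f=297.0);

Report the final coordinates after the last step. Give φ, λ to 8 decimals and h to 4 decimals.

start: φ=-47.116714°, λ=-106.908723°, h=596.049 m
→ ECEF (a=6378206.400, f=1/294.978698214): X=-1264818.5536, Y=-4160730.5604, Z=-4650836.9177
→ Helmert 7p (PV): X=-1265285.7662, Y=-4160319.9738, Z=-4650935.5316
→ Helmert 7p (PV): X=-1264820.1212, Y=-4160849.8149, Z=-4651123.6372
→ geod (Bowring, a=6378388.000): φ=-47.11639915°, λ=-106.90828579°, h=623.9376 m

φ=-47.11639915°, λ=-106.90828579°, h=623.9376 m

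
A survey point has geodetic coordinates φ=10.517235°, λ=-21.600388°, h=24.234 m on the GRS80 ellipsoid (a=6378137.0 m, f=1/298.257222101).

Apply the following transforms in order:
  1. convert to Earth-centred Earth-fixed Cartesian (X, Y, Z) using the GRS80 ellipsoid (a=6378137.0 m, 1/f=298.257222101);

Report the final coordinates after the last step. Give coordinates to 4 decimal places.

X=5831270.8735 m, Y=-2308809.1447 m, Z=1156549.3077 m

start: φ=10.517235°, λ=-21.600388°, h=24.234 m
→ ECEF (a=6378137.000, f=1/298.257222101): X=5831270.8735, Y=-2308809.1447, Z=1156549.3077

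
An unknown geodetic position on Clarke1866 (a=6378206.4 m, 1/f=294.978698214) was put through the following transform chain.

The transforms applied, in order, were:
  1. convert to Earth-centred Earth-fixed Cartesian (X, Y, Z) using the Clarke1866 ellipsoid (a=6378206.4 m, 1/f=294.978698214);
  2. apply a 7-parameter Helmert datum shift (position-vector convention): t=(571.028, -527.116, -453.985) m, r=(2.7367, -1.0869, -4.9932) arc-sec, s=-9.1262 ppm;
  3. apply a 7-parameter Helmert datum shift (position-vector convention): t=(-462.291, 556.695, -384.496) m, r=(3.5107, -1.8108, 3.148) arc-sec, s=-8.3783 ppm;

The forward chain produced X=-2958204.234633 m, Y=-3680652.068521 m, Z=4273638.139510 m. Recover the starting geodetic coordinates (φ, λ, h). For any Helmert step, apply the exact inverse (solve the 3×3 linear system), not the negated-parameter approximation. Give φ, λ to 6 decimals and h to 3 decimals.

start: X=-2958204.2346, Y=-3680652.0685, Z=4273638.1395 m
→ Helmert⁻¹: X=-2957785.3830, Y=-3681121.7170, Z=4274147.0653
→ Helmert⁻¹: X=-2958271.7845, Y=-3680643.0878, Z=4274704.4843
→ geod (Bowring, a=6378206.400): φ=42.34658400°, λ=-128.79015400°, h=1143.7780 m

φ=42.346584°, λ=-128.790154°, h=1143.778 m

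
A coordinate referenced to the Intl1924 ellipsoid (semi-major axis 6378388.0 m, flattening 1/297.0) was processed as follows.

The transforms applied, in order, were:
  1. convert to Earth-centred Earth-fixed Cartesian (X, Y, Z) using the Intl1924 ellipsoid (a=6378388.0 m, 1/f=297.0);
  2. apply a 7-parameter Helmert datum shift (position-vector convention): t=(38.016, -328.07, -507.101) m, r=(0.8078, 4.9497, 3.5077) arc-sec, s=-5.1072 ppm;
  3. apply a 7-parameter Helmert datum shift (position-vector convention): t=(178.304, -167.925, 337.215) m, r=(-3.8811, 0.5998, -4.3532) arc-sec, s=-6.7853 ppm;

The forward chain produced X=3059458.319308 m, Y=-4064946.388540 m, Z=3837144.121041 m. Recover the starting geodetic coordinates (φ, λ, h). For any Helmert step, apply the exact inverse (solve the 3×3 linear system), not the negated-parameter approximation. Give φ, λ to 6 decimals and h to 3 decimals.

φ=37.214178°, λ=-53.032933°, h=1604.358 m

start: X=3059458.3193, Y=-4064946.3885, Z=3837144.1210 m
→ Helmert⁻¹: X=3059375.4041, Y=-4064813.6696, Z=3836765.3525
→ Helmert⁻¹: X=3059191.8070, Y=-4064543.3535, Z=3837381.3803
→ geod (Bowring, a=6378388.000): φ=37.21417800°, λ=-53.03293300°, h=1604.3580 m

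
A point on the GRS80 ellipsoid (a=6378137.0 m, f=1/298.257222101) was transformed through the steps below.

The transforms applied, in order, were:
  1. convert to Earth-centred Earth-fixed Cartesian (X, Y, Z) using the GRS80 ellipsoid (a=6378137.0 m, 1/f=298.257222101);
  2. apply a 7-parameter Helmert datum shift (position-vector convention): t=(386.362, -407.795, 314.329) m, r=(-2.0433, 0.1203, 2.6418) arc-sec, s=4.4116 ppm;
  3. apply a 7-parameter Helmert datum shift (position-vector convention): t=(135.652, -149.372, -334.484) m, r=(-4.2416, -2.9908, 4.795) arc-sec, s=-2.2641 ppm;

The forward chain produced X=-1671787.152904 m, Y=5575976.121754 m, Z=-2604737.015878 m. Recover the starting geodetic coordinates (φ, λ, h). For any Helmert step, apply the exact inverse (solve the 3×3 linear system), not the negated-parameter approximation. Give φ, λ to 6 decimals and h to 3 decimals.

φ=-24.245587°, λ=106.691161°, h=3430.932 m

start: X=-1671787.1529, Y=5575976.1218, Z=-2604737.0159 m
→ Helmert⁻¹: X=-1671834.7221, Y=5576230.5373, Z=-2604269.5184
→ Helmert⁻¹: X=-1672140.7631, Y=5576660.9479, Z=-2604518.0888
→ geod (Bowring, a=6378137.000): φ=-24.24558700°, λ=106.69116100°, h=3430.9320 m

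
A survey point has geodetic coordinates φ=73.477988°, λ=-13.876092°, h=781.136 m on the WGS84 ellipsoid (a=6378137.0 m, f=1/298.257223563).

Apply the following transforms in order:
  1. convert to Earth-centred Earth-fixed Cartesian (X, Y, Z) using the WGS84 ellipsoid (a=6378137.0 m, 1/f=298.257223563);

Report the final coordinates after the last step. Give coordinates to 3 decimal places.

start: φ=73.477988°, λ=-13.876092°, h=781.136 m
→ ECEF (a=6378137.000, f=1/298.257223563): X=1766562.3994, Y=-436397.7917, Z=6093374.2260

X=1766562.399 m, Y=-436397.792 m, Z=6093374.226 m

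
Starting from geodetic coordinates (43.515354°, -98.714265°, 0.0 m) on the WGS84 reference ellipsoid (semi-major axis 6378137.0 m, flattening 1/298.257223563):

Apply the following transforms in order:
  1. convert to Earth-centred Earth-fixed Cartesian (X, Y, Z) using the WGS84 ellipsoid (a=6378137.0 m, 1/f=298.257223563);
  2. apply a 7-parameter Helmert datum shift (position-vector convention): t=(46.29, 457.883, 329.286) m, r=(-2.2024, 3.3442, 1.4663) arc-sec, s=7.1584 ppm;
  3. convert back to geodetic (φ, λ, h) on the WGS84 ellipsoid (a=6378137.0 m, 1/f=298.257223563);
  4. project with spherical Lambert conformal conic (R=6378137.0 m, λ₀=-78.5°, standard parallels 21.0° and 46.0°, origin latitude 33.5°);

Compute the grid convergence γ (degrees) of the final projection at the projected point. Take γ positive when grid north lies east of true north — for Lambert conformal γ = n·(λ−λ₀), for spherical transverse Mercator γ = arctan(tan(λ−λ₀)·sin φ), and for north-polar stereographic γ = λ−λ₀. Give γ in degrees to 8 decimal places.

-11.24717618

start: φ=43.515354°, λ=-98.714265°, h=0.000 m
→ ECEF (a=6378137.000, f=1/298.257223563): X=-701888.8334, Y=-4579238.7380, Z=4369199.0019
→ Helmert 7p (PV): X=-701744.1756, Y=-4578771.9720, Z=4369619.8397
→ geod (Bowring, a=6378137.000): φ=43.52109611°, λ=-98.71337110°, h=-60.6804 m
→ into lcc (λ₀=-78.5°): φ=43.52109611°, λ−λ₀=-20.21337110°
convergence γ = -11.24717618°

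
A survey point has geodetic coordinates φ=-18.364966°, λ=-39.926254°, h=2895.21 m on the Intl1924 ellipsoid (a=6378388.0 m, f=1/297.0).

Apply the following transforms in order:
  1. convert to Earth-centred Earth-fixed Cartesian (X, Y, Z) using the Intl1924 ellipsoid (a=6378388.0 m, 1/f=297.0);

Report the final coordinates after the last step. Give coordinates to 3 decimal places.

X=4645933.917 m, Y=-3888222.266 m, Z=-1997699.415 m

start: φ=-18.364966°, λ=-39.926254°, h=2895.210 m
→ ECEF (a=6378388.000, f=1/297.0): X=4645933.9174, Y=-3888222.2663, Z=-1997699.4147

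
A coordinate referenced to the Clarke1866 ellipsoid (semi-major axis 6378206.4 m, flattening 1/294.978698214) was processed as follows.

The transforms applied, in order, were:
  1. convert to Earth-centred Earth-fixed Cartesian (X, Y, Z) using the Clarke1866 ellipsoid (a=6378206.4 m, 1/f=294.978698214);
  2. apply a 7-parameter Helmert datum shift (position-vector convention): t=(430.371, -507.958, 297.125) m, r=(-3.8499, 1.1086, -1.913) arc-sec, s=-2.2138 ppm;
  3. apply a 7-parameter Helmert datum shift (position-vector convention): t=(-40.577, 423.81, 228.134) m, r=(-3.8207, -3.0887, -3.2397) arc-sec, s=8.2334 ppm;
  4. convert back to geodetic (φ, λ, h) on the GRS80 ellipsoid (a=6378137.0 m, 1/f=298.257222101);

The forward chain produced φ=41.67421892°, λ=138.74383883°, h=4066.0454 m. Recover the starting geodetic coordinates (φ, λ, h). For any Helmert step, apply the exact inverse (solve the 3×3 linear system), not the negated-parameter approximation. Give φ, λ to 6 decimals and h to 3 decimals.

φ=41.672550°, λ=138.748691°, h=3975.027 m

start: φ=41.674219°, λ=138.743839°, h=4066.045 m
→ ECEF (a=6378137.000, f=1/298.257222101): X=-3589073.7847, Y=3148216.0638, Z=4221348.2809
→ Helmert⁻¹: X=-3588989.8862, Y=3147631.7760, Z=4221197.4405
→ Helmert⁻¹: X=-3589480.0860, Y=3148034.6295, Z=4220949.1252
→ geod (Bowring, a=6378206.400): φ=41.67255000°, λ=138.74869100°, h=3975.0270 m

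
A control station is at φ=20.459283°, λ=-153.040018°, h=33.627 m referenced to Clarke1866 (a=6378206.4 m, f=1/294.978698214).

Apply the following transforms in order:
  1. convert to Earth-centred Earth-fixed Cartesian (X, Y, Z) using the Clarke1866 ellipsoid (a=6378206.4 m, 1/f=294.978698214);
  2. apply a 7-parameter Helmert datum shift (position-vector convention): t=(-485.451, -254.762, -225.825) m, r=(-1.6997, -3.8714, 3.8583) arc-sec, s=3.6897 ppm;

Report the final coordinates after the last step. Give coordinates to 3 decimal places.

start: φ=20.459283°, λ=-153.040018°, h=33.627 m
→ ECEF (a=6378206.400, f=1/294.978698214): X=-5328668.5690, Y=-2710405.8923, Z=2215286.3667
→ Helmert 7p (PV): X=-5329164.5603, Y=-2710752.0761, Z=2214991.0357

X=-5329164.560 m, Y=-2710752.076 m, Z=2214991.036 m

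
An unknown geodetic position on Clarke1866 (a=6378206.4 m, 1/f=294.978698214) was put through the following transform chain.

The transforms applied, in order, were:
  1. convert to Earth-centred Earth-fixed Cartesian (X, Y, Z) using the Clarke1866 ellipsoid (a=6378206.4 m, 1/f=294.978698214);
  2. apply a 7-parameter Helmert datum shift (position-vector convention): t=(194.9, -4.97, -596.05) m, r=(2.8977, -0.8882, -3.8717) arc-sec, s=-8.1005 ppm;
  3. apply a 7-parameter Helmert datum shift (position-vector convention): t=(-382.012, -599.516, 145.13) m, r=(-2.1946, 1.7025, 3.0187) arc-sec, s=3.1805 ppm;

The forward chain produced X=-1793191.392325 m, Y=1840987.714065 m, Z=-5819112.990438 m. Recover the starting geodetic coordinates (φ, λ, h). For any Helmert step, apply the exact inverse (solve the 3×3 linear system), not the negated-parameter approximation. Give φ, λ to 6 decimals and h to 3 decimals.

φ=-66.311288°, λ=134.234284°, h=997.830 m

start: X=-1793191.3923, Y=1840987.7141, Z=-5819112.9904 m
→ Helmert⁻¹: X=-1792728.6937, Y=1841669.5247, Z=-5819234.8146
→ Helmert⁻¹: X=-1792997.7407, Y=1841574.0140, Z=-5818704.0493
→ geod (Bowring, a=6378206.400): φ=-66.31128800°, λ=134.23428400°, h=997.8300 m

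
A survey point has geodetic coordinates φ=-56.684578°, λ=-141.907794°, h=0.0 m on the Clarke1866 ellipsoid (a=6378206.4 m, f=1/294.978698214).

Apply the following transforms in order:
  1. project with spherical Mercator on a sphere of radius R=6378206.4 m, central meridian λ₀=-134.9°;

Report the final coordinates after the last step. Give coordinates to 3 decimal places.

E=-780112.548 m, N=-7696004.296 m

start: φ=-56.684578°, λ=-141.907794°, h=0.000 m
→ merc (R=6378206.4, λ₀=-134.9°): E=-780112.5479, N=-7696004.2964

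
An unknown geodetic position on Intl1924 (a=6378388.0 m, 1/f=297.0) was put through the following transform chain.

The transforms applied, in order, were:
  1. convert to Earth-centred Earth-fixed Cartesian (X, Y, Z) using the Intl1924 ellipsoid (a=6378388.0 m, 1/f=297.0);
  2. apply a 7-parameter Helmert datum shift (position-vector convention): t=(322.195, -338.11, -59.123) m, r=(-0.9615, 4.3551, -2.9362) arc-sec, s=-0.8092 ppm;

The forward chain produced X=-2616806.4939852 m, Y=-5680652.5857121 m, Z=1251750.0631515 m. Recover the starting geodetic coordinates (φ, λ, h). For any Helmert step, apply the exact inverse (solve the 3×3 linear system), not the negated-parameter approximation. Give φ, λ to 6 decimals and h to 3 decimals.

φ=11.392271°, λ=-114.736635°, h=720.912 m

start: X=-2616806.4940, Y=-5680652.5857, Z=1251750.0632 m
→ Helmert⁻¹: X=-2617076.3754, Y=-5680362.1615, Z=1251728.4629
→ geod (Bowring, a=6378388.000): φ=11.39227100°, λ=-114.73663500°, h=720.9120 m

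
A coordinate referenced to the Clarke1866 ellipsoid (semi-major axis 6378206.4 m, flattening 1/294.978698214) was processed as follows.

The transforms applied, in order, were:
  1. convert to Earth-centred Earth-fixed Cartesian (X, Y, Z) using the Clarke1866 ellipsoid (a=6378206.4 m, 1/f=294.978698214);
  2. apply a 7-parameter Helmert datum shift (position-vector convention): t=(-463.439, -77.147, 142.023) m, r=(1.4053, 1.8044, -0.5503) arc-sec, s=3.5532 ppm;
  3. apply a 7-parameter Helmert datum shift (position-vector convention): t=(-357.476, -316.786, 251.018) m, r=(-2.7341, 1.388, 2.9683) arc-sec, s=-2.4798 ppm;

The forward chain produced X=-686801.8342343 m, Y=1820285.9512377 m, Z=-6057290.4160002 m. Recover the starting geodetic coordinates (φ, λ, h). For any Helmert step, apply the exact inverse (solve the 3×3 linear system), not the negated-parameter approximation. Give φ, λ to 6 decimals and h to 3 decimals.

φ=-72.306772°, λ=110.641336°, h=3862.734 m

start: X=-686801.8342, Y=1820285.9512, Z=-6057290.4160 m
→ Helmert⁻¹: X=-686379.0969, Y=1820697.4239, Z=-6057536.9404
→ Helmert⁻¹: X=-685865.0858, Y=1820725.0000, Z=-6057675.8441
→ geod (Bowring, a=6378206.400): φ=-72.30677200°, λ=110.64133600°, h=3862.7340 m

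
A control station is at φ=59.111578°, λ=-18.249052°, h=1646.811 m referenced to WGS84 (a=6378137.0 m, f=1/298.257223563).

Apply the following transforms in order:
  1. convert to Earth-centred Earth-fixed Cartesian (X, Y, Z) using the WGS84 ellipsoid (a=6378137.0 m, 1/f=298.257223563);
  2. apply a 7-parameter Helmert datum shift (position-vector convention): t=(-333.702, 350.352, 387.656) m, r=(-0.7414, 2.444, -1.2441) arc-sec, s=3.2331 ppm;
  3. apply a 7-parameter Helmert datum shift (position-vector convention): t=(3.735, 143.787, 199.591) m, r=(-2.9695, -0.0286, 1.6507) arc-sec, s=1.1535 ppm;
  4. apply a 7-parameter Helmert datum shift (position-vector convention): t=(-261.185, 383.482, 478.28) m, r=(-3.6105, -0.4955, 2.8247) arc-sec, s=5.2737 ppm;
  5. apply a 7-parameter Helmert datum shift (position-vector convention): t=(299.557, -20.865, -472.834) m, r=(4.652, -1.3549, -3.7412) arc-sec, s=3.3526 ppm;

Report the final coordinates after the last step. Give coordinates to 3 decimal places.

X=3117903.913 m, Y=-1027245.784 m, Z=5452409.072 m

start: φ=59.111578°, λ=-18.249052°, h=1646.811 m
→ ECEF (a=6378137.000, f=1/298.257223563): X=3118142.5431, Y=-1028152.0082, Z=5451740.6580
→ Helmert 7p (PV): X=3117877.3180, Y=-1027804.1918, Z=5452112.6891
→ Helmert 7p (PV): X=3117892.1189, Y=-1027558.1469, Z=5452333.7982
→ Helmert 7p (PV): X=3117648.3507, Y=-1027041.9464, Z=5452866.3089
→ Helmert 7p (PV): X=3117903.9130, Y=-1027245.7841, Z=5452409.0718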